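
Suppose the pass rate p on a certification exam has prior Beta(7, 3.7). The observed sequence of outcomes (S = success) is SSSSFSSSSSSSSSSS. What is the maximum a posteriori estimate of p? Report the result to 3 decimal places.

Prior: Beta(7, 3.7).
Data: 15 successes in 16 trials (from the sequence). The binomial likelihood contributes p^15(1−p)^1, so the posterior is Beta(7+15, 3.7+1) = Beta(22, 4.7).
For Beta(a, b) with a, b > 1 the mode is (a−1)/(a+b−2) = 21/24.7 ≈ 0.850.

p̂_MAP = 0.850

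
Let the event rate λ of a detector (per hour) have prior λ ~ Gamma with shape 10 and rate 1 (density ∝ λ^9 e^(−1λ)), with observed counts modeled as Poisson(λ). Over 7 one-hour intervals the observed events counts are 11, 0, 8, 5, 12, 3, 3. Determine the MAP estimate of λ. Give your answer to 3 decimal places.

Σxᵢ = 11+0+8+5+12+3+3 = 42, with n = 7.
Posterior ∝ λ^9e^(−1λ) · λ^42e^(−7λ) = λ^51e^(−8λ), i.e. Gamma(shape=52, rate=8).
The mode of a Gamma(a, b) with a ≥ 1 (shape–rate) is (a−1)/b = 51/8 ≈ 6.375.

λ̂_MAP = 6.375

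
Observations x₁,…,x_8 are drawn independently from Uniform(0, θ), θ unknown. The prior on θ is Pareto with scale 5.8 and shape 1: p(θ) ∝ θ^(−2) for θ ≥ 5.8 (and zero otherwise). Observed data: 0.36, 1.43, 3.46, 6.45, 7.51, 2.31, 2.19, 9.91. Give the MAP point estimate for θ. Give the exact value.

θ̂_MAP = 9.91

The Uniform(0, θ) likelihood is θ^(−n) for θ ≥ max(xᵢ), zero otherwise. Here max(xᵢ) = 9.91.
Posterior ∝ θ^(−2) · θ^(−8) = θ^(−10) on θ ≥ max(5.8, 9.91) = 9.91.
This density is strictly decreasing in θ, so the posterior mode lies at the lower boundary of the support.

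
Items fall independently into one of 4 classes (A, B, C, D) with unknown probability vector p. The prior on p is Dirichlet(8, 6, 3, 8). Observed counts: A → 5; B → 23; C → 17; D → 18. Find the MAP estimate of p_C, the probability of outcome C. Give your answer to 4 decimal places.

The posterior is Dirichlet(αᵢ + nᵢ) = Dirichlet(13, 29, 20, 26).
For a Dirichlet(a₁,…,a_K) with all aᵢ > 1, the mode has j-th component (aⱼ − 1)/(Σaᵢ − K).
Here Σaᵢ = 88 and K = 4, so p_C = (20 − 1)/(88 − 4) = 19/84 ≈ 0.2262.

MAP estimate of p_C = 0.2262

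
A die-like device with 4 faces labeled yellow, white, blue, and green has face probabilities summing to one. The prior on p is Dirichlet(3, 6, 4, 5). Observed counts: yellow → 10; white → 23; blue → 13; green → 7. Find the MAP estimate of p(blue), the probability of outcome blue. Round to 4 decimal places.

MAP estimate of p(blue) = 0.2388

The posterior is Dirichlet(αᵢ + nᵢ) = Dirichlet(13, 29, 17, 12).
For a Dirichlet(a₁,…,a_K) with all aᵢ > 1, the mode has j-th component (aⱼ − 1)/(Σaᵢ − K).
Here Σaᵢ = 71 and K = 4, so p(blue) = (17 − 1)/(71 − 4) = 16/67 ≈ 0.2388.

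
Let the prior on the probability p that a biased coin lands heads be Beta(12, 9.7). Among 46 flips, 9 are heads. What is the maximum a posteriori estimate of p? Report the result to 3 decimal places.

p̂_MAP = 0.304

Prior: Beta(12, 9.7).
Data: 9 successes in 46 trials. The binomial likelihood contributes p^9(1−p)^37, so the posterior is Beta(12+9, 9.7+37) = Beta(21, 46.7).
For Beta(a, b) with a, b > 1 the mode is (a−1)/(a+b−2) = 20/65.7 ≈ 0.304.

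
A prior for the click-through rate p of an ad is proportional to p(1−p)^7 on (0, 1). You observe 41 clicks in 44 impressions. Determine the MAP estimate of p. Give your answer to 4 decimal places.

p̂_MAP = 0.8077

The prior density ∝ p(1−p)^7 is the kernel of Beta(2, 8).
Data: 41 successes in 44 trials. The binomial likelihood contributes p^41(1−p)^3, so the posterior is Beta(2+41, 8+3) = Beta(43, 11).
For Beta(a, b) with a, b > 1 the mode is (a−1)/(a+b−2) = 42/52 ≈ 0.8077.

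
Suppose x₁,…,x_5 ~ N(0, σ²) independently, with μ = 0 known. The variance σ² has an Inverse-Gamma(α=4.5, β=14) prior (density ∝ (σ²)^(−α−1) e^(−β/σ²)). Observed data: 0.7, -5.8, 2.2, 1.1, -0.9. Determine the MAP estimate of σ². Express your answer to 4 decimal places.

Sum of squared deviations about the known mean: SS = (0.7−0)² + (-5.8−0)² + (2.2−0)² + (1.1−0)² + (-0.9−0)² = 40.99.
The Normal likelihood contributes (σ²)^(−n/2) exp(−SS/(2σ²)), so the posterior is Inverse-Gamma(α + n/2, β + SS/2) = Inverse-Gamma(7, 34.495).
The mode of Inverse-Gamma(a, b) is b/(a+1) = 34.495/8 ≈ 4.3119.

σ̂²_MAP = 4.3119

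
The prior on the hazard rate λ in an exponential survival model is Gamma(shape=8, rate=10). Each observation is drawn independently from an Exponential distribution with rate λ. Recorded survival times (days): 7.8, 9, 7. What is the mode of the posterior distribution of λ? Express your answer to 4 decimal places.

The Exponential(rate=λ) likelihood is ∝ λ^n e^(−λΣtᵢ). Here n = 3 and Σtᵢ = 7.8 + 9 + 7 = 23.8.
Posterior ∝ λ^7e^(−10λ) · λ^3e^(−23.8λ) = λ^10e^(−33.8λ), i.e. Gamma(11, 33.8).
Mode = (a−1)/b = 10/33.8 ≈ 0.2959.

λ̂_MAP = 0.2959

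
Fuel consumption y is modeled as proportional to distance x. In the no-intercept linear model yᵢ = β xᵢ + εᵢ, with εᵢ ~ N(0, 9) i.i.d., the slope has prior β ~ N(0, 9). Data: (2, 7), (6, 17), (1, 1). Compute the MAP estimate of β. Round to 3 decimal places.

log p(β | y) = −Σ(yᵢ − βxᵢ)²/(2·9) − β²/(2·9) + const.
Setting the derivative to zero: Σxᵢ(yᵢ − βxᵢ)/9 − β/9 = 0, so β = Σxᵢyᵢ / (Σxᵢ² + σ²/τ²).
Σxᵢyᵢ = 2·7 + 6·17 + 1·1 = 117; Σxᵢ² = 41; σ²/τ² = 1.
β̂_MAP = 117 / (41 + 1) = 117/42 ≈ 2.786.

β̂_MAP = 2.786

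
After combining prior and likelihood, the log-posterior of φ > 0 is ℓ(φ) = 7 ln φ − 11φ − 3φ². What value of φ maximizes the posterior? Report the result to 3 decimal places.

φ̂_MAP = 0.500

ℓ'(φ) = 7/φ − 11 − 6φ. Setting this to zero and multiplying by φ: 6φ² + 11φ − 7 = 0.
φ = (−11 + √(11² + 4·6·7)) / (2·6) = (−11 + √289) / 12 = (−11 + 17)/12 = 1/2.
ℓ''(φ) = −7/φ² − 6 < 0, confirming a maximum.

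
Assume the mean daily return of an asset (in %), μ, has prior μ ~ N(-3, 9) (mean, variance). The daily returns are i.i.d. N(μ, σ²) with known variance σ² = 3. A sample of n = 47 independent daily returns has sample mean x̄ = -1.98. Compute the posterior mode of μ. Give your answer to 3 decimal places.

n = 47, x̄ = -1.98.
For a Normal prior and Normal likelihood with known variance, the posterior is Normal; its mode equals its mean, the precision-weighted average.
Prior precision 1/σ₀² = 1/9; data precision n/σ² = 47/3.
μ̂ = ((1/9)·(-3) + (47/3)·(-1.98)) / (1/9 + 47/3) = (-4703/150)/(142/9) = -14109/7100 ≈ -1.987.

μ̂_MAP = -1.987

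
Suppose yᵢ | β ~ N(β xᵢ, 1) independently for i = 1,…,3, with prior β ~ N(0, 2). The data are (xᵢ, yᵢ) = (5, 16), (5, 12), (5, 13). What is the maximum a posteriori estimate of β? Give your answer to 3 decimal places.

β̂_MAP = 2.715

log p(β | y) = −Σ(yᵢ − βxᵢ)²/(2·1) − β²/(2·2) + const.
Setting the derivative to zero: Σxᵢ(yᵢ − βxᵢ)/1 − β/2 = 0, so β = Σxᵢyᵢ / (Σxᵢ² + σ²/τ²).
Σxᵢyᵢ = 5·16 + 5·12 + 5·13 = 205; Σxᵢ² = 75; σ²/τ² = 0.5.
β̂_MAP = 205 / (75 + 0.5) = 205/75.5 ≈ 2.715.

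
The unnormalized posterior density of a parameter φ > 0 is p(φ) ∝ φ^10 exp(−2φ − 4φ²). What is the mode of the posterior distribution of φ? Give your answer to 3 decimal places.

ℓ'(φ) = 10/φ − 2 − 8φ. Setting this to zero and multiplying by φ: 8φ² + 2φ − 10 = 0.
φ = (−2 + √(2² + 4·8·10)) / (2·8) = (−2 + √324) / 16 = (−2 + 18)/16 = 1.
ℓ''(φ) = −10/φ² − 8 < 0, confirming a maximum.

φ̂_MAP = 1.000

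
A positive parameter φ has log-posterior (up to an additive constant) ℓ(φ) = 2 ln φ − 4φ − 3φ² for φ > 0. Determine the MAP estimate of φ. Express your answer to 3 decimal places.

ℓ'(φ) = 2/φ − 4 − 6φ. Setting this to zero and multiplying by φ: 6φ² + 4φ − 2 = 0.
φ = (−4 + √(4² + 4·6·2)) / (2·6) = (−4 + √64) / 12 = (−4 + 8)/12 = 1/3.
ℓ''(φ) = −2/φ² − 6 < 0, confirming a maximum.

φ̂_MAP = 0.333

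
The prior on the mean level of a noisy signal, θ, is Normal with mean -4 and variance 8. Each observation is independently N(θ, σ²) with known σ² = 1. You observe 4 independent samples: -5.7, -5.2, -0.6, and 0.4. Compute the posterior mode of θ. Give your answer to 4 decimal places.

n = 4; x̄ = ((-5.7) + (-5.2) + (-0.6) + 0.4)/4 = -11.1/4 = -2.775.
For a Normal prior and Normal likelihood with known variance, the posterior is Normal; its mode equals its mean, the precision-weighted average.
Prior precision 1/σ₀² = 1/8 = 0.125; data precision n/σ² = 4/1 = 4.
θ̂ = (0.125·(-4) + 4·(-2.775)) / (0.125 + 4) = (-11.6)/4.125 = -464/165 ≈ -2.8121.

θ̂_MAP = -2.8121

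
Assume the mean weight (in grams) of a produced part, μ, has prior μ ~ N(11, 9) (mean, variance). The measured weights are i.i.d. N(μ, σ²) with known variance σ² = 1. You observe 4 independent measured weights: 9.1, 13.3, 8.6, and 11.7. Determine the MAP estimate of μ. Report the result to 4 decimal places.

μ̂_MAP = 10.6838

n = 4; x̄ = (9.1 + 13.3 + 8.6 + 11.7)/4 = 42.7/4 = 10.675.
For a Normal prior and Normal likelihood with known variance, the posterior is Normal; its mode equals its mean, the precision-weighted average.
Prior precision 1/σ₀² = 1/9; data precision n/σ² = 4/1 = 4.
μ̂ = ((1/9)·11 + 4·10.675) / (1/9 + 4) = (3953/90)/(37/9) = 3953/370 ≈ 10.6838.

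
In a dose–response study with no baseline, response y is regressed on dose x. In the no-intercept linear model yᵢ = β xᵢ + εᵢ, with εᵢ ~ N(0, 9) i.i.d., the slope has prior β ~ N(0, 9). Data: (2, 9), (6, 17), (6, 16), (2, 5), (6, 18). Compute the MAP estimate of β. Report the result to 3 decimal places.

log p(β | y) = −Σ(yᵢ − βxᵢ)²/(2·9) − β²/(2·9) + const.
Setting the derivative to zero: Σxᵢ(yᵢ − βxᵢ)/9 − β/9 = 0, so β = Σxᵢyᵢ / (Σxᵢ² + σ²/τ²).
Σxᵢyᵢ = 2·9 + 6·17 + 6·16 + 2·5 + 6·18 = 334; Σxᵢ² = 116; σ²/τ² = 1.
β̂_MAP = 334 / (116 + 1) = 334/117 ≈ 2.855.

β̂_MAP = 2.855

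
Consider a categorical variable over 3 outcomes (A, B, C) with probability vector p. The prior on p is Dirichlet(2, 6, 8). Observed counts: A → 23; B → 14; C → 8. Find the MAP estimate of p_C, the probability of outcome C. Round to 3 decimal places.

The posterior is Dirichlet(αᵢ + nᵢ) = Dirichlet(25, 20, 16).
For a Dirichlet(a₁,…,a_K) with all aᵢ > 1, the mode has j-th component (aⱼ − 1)/(Σaᵢ − K).
Here Σaᵢ = 61 and K = 3, so p_C = (16 − 1)/(61 − 3) = 15/58 ≈ 0.259.

MAP estimate of p_C = 0.259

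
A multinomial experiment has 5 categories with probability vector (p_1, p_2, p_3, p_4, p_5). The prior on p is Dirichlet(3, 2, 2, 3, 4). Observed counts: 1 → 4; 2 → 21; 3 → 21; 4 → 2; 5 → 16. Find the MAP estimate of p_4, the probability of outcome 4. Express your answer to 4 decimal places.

The posterior is Dirichlet(αᵢ + nᵢ) = Dirichlet(7, 23, 23, 5, 20).
For a Dirichlet(a₁,…,a_K) with all aᵢ > 1, the mode has j-th component (aⱼ − 1)/(Σaᵢ − K).
Here Σaᵢ = 78 and K = 5, so p_4 = (5 − 1)/(78 − 5) = 4/73 ≈ 0.0548.

MAP estimate: 0.0548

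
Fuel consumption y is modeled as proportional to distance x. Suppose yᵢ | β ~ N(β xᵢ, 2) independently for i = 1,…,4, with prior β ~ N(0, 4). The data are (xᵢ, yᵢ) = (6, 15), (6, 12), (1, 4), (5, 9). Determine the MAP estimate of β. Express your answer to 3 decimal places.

log p(β | y) = −Σ(yᵢ − βxᵢ)²/(2·2) − β²/(2·4) + const.
Setting the derivative to zero: Σxᵢ(yᵢ − βxᵢ)/2 − β/4 = 0, so β = Σxᵢyᵢ / (Σxᵢ² + σ²/τ²).
Σxᵢyᵢ = 6·15 + 6·12 + 1·4 + 5·9 = 211; Σxᵢ² = 98; σ²/τ² = 0.5.
β̂_MAP = 211 / (98 + 0.5) = 211/98.5 ≈ 2.142.

β̂_MAP = 2.142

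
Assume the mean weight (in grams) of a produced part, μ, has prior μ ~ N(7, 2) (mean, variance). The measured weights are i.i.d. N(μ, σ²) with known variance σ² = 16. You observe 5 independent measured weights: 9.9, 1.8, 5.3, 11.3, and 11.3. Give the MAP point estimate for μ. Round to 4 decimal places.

n = 5; x̄ = (9.9 + 1.8 + 5.3 + 11.3 + 11.3)/5 = 39.6/5 = 7.92.
For a Normal prior and Normal likelihood with known variance, the posterior is Normal; its mode equals its mean, the precision-weighted average.
Prior precision 1/σ₀² = 1/2 = 0.5; data precision n/σ² = 5/16 = 0.3125.
μ̂ = (0.5·7 + 0.3125·7.92) / (0.5 + 0.3125) = 5.975/0.8125 = 478/65 ≈ 7.3538.

μ̂_MAP = 7.3538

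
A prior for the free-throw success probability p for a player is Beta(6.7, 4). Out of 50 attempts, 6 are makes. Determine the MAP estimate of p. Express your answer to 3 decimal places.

Prior: Beta(6.7, 4).
Data: 6 successes in 50 trials. The binomial likelihood contributes p^6(1−p)^44, so the posterior is Beta(6.7+6, 4+44) = Beta(12.7, 48).
For Beta(a, b) with a, b > 1 the mode is (a−1)/(a+b−2) = 11.7/58.7 ≈ 0.199.

p̂_MAP = 0.199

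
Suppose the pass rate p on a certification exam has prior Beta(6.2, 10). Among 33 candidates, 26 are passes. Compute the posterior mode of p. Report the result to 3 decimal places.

p̂_MAP = 0.661

Prior: Beta(6.2, 10).
Data: 26 successes in 33 trials. The binomial likelihood contributes p^26(1−p)^7, so the posterior is Beta(6.2+26, 10+7) = Beta(32.2, 17).
For Beta(a, b) with a, b > 1 the mode is (a−1)/(a+b−2) = 31.2/47.2 ≈ 0.661.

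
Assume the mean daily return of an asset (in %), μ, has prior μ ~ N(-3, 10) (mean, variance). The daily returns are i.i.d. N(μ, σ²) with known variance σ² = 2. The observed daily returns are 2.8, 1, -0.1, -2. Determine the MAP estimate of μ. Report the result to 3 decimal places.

μ̂_MAP = 0.262

n = 4; x̄ = (2.8 + 1 + (-0.1) + (-2))/4 = 1.7/4 = 0.425.
For a Normal prior and Normal likelihood with known variance, the posterior is Normal; its mode equals its mean, the precision-weighted average.
Prior precision 1/σ₀² = 1/10 = 0.1; data precision n/σ² = 4/2 = 2.
μ̂ = (0.1·(-3) + 2·0.425) / (0.1 + 2) = 0.55/2.1 = 11/42 ≈ 0.262.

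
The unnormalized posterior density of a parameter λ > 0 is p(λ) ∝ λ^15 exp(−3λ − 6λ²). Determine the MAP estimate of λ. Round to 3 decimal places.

ℓ'(λ) = 15/λ − 3 − 12λ. Setting this to zero and multiplying by λ: 12λ² + 3λ − 15 = 0.
λ = (−3 + √(3² + 4·12·15)) / (2·12) = (−3 + √729) / 24 = (−3 + 27)/24 = 1.
ℓ''(λ) = −15/λ² − 12 < 0, confirming a maximum.

λ̂_MAP = 1.000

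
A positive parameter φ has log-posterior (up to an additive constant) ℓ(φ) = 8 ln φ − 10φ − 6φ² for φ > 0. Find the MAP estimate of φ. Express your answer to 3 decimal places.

ℓ'(φ) = 8/φ − 10 − 12φ. Setting this to zero and multiplying by φ: 12φ² + 10φ − 8 = 0.
φ = (−10 + √(10² + 4·12·8)) / (2·12) = (−10 + √484) / 24 = (−10 + 22)/24 = 1/2.
ℓ''(φ) = −8/φ² − 12 < 0, confirming a maximum.

φ̂_MAP = 0.500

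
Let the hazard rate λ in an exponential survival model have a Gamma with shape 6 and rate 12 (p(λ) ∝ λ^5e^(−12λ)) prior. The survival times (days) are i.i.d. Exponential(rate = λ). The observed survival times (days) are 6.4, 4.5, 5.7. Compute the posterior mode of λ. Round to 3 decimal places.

The Exponential(rate=λ) likelihood is ∝ λ^n e^(−λΣtᵢ). Here n = 3 and Σtᵢ = 6.4 + 4.5 + 5.7 = 16.6.
Posterior ∝ λ^5e^(−12λ) · λ^3e^(−16.6λ) = λ^8e^(−28.6λ), i.e. Gamma(9, 28.6).
Mode = (a−1)/b = 8/28.6 ≈ 0.280.

λ̂_MAP = 0.280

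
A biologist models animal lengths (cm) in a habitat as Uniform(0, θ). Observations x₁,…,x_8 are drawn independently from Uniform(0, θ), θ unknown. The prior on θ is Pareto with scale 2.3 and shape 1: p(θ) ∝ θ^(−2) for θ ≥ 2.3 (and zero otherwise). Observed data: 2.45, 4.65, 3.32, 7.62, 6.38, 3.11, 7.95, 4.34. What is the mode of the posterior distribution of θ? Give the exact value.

The Uniform(0, θ) likelihood is θ^(−n) for θ ≥ max(xᵢ), zero otherwise. Here max(xᵢ) = 7.95.
Posterior ∝ θ^(−2) · θ^(−8) = θ^(−10) on θ ≥ max(2.3, 7.95) = 7.95.
This density is strictly decreasing in θ, so the posterior mode lies at the lower boundary of the support.

θ̂_MAP = 7.95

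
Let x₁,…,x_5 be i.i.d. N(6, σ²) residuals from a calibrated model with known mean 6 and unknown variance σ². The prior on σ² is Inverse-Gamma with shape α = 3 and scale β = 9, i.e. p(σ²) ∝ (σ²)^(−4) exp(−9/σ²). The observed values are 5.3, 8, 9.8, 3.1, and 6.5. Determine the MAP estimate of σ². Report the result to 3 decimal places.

σ̂²_MAP = 3.507

Sum of squared deviations about the known mean: SS = (5.3−6)² + (8−6)² + (9.8−6)² + (3.1−6)² + (6.5−6)² = 27.59.
The Normal likelihood contributes (σ²)^(−n/2) exp(−SS/(2σ²)), so the posterior is Inverse-Gamma(α + n/2, β + SS/2) = Inverse-Gamma(5.5, 22.795).
The mode of Inverse-Gamma(a, b) is b/(a+1) = 22.795/6.5 ≈ 3.507.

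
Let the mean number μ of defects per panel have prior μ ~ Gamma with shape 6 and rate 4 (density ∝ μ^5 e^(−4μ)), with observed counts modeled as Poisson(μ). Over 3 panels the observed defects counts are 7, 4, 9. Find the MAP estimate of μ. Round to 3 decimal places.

Σxᵢ = 7+4+9 = 20, with n = 3.
Posterior ∝ μ^5e^(−4μ) · μ^20e^(−3μ) = μ^25e^(−7μ), i.e. Gamma(shape=26, rate=7).
The mode of a Gamma(a, b) with a ≥ 1 (shape–rate) is (a−1)/b = 25/7 ≈ 3.571.

μ̂_MAP = 3.571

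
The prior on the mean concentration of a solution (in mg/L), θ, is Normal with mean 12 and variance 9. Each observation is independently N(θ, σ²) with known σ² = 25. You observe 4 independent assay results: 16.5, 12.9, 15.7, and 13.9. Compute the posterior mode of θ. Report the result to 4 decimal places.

θ̂_MAP = 13.6230

n = 4; x̄ = (16.5 + 12.9 + 15.7 + 13.9)/4 = 59/4 = 14.75.
For a Normal prior and Normal likelihood with known variance, the posterior is Normal; its mode equals its mean, the precision-weighted average.
Prior precision 1/σ₀² = 1/9; data precision n/σ² = 4/25 = 0.16.
θ̂ = ((1/9)·12 + 0.16·14.75) / (1/9 + 0.16) = (277/75)/(61/225) = 831/61 ≈ 13.6230.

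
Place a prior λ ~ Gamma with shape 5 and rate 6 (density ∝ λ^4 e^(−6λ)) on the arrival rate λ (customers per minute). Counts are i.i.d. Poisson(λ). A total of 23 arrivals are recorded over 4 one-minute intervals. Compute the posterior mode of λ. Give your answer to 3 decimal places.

λ̂_MAP = 2.700

Σxᵢ = 23, n = 4.
Posterior ∝ λ^4e^(−6λ) · λ^23e^(−4λ) = λ^27e^(−10λ), i.e. Gamma(shape=28, rate=10).
The mode of a Gamma(a, b) with a ≥ 1 (shape–rate) is (a−1)/b = 27/10 ≈ 2.700.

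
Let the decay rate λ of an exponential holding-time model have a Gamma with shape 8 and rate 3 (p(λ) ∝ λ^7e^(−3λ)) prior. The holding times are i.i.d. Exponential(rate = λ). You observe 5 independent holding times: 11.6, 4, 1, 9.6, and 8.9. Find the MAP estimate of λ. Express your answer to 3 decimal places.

The Exponential(rate=λ) likelihood is ∝ λ^n e^(−λΣtᵢ). Here n = 5 and Σtᵢ = 11.6 + 4 + 1 + 9.6 + 8.9 = 35.1.
Posterior ∝ λ^7e^(−3λ) · λ^5e^(−35.1λ) = λ^12e^(−38.1λ), i.e. Gamma(13, 38.1).
Mode = (a−1)/b = 12/38.1 ≈ 0.315.

λ̂_MAP = 0.315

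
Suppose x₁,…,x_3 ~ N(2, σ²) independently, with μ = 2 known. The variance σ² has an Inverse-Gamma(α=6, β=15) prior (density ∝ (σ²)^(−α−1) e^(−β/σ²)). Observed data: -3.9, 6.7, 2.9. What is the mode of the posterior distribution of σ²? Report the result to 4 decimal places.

σ̂²_MAP = 5.1594

Sum of squared deviations about the known mean: SS = (-3.9−2)² + (6.7−2)² + (2.9−2)² = 57.71.
The Normal likelihood contributes (σ²)^(−n/2) exp(−SS/(2σ²)), so the posterior is Inverse-Gamma(α + n/2, β + SS/2) = Inverse-Gamma(7.5, 43.855).
The mode of Inverse-Gamma(a, b) is b/(a+1) = 43.855/8.5 ≈ 5.1594.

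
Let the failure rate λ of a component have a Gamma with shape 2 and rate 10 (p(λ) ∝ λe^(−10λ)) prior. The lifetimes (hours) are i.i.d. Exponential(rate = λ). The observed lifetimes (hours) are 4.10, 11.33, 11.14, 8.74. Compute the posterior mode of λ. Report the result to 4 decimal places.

λ̂_MAP = 0.1104

The Exponential(rate=λ) likelihood is ∝ λ^n e^(−λΣtᵢ). Here n = 4 and Σtᵢ = 4.10 + 11.33 + 11.14 + 8.74 = 35.31.
Posterior ∝ λe^(−10λ) · λ^4e^(−35.31λ) = λ^5e^(−45.31λ), i.e. Gamma(6, 45.31).
Mode = (a−1)/b = 5/45.31 ≈ 0.1104.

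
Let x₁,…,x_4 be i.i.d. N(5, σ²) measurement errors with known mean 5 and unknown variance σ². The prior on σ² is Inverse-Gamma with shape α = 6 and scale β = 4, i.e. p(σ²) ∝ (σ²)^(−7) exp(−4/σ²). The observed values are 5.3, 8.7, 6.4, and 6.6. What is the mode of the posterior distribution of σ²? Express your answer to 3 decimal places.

Sum of squared deviations about the known mean: SS = (5.3−5)² + (8.7−5)² + (6.4−5)² + (6.6−5)² = 18.3.
The Normal likelihood contributes (σ²)^(−n/2) exp(−SS/(2σ²)), so the posterior is Inverse-Gamma(α + n/2, β + SS/2) = Inverse-Gamma(8, 13.15).
The mode of Inverse-Gamma(a, b) is b/(a+1) = 13.15/9 ≈ 1.461.

σ̂²_MAP = 1.461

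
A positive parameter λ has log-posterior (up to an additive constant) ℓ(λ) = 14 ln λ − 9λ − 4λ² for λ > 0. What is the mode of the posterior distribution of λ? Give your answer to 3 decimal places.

ℓ'(λ) = 14/λ − 9 − 8λ. Setting this to zero and multiplying by λ: 8λ² + 9λ − 14 = 0.
λ = (−9 + √(9² + 4·8·14)) / (2·8) = (−9 + √529) / 16 = (−9 + 23)/16 = 7/8.
ℓ''(λ) = −14/λ² − 8 < 0, confirming a maximum.

λ̂_MAP = 0.875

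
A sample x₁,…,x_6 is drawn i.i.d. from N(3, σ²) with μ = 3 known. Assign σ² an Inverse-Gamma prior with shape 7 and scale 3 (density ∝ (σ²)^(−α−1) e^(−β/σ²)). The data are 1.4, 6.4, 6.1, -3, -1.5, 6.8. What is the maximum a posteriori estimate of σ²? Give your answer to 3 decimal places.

σ̂²_MAP = 4.565

Sum of squared deviations about the known mean: SS = (1.4−3)² + (6.4−3)² + (6.1−3)² + (-3−3)² + (-1.5−3)² + (6.8−3)² = 94.42.
The Normal likelihood contributes (σ²)^(−n/2) exp(−SS/(2σ²)), so the posterior is Inverse-Gamma(α + n/2, β + SS/2) = Inverse-Gamma(10, 50.21).
The mode of Inverse-Gamma(a, b) is b/(a+1) = 50.21/11 ≈ 4.565.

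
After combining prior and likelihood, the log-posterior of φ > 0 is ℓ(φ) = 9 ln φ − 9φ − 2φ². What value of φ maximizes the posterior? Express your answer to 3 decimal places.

ℓ'(φ) = 9/φ − 9 − 4φ. Setting this to zero and multiplying by φ: 4φ² + 9φ − 9 = 0.
φ = (−9 + √(9² + 4·4·9)) / (2·4) = (−9 + √225) / 8 = (−9 + 15)/8 = 3/4.
ℓ''(φ) = −9/φ² − 4 < 0, confirming a maximum.

φ̂_MAP = 0.750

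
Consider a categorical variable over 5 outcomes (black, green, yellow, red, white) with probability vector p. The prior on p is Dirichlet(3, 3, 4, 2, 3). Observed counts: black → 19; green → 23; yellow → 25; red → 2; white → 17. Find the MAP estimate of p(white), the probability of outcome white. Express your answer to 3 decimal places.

MAP estimate of p(white) = 0.198

The posterior is Dirichlet(αᵢ + nᵢ) = Dirichlet(22, 26, 29, 4, 20).
For a Dirichlet(a₁,…,a_K) with all aᵢ > 1, the mode has j-th component (aⱼ − 1)/(Σaᵢ − K).
Here Σaᵢ = 101 and K = 5, so p(white) = (20 − 1)/(101 − 5) = 19/96 ≈ 0.198.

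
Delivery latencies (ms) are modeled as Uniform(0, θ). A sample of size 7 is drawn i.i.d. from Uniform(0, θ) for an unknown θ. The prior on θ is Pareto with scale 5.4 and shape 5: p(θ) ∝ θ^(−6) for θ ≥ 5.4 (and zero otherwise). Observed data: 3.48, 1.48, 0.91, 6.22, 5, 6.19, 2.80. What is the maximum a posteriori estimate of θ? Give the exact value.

θ̂_MAP = 6.22

The Uniform(0, θ) likelihood is θ^(−n) for θ ≥ max(xᵢ), zero otherwise. Here max(xᵢ) = 6.22.
Posterior ∝ θ^(−6) · θ^(−7) = θ^(−13) on θ ≥ max(5.4, 6.22) = 6.22.
This density is strictly decreasing in θ, so the posterior mode lies at the lower boundary of the support.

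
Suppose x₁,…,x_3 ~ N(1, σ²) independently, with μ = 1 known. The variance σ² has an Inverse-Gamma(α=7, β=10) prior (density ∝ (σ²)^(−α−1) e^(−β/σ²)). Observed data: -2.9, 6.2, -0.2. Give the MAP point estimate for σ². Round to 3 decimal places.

σ̂²_MAP = 3.352

Sum of squared deviations about the known mean: SS = (-2.9−1)² + (6.2−1)² + (-0.2−1)² = 43.69.
The Normal likelihood contributes (σ²)^(−n/2) exp(−SS/(2σ²)), so the posterior is Inverse-Gamma(α + n/2, β + SS/2) = Inverse-Gamma(8.5, 31.845).
The mode of Inverse-Gamma(a, b) is b/(a+1) = 31.845/9.5 ≈ 3.352.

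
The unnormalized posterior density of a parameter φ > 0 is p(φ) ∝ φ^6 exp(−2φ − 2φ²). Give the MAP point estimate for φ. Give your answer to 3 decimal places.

φ̂_MAP = 1.000

ℓ'(φ) = 6/φ − 2 − 4φ. Setting this to zero and multiplying by φ: 4φ² + 2φ − 6 = 0.
φ = (−2 + √(2² + 4·4·6)) / (2·4) = (−2 + √100) / 8 = (−2 + 10)/8 = 1.
ℓ''(φ) = −6/φ² − 4 < 0, confirming a maximum.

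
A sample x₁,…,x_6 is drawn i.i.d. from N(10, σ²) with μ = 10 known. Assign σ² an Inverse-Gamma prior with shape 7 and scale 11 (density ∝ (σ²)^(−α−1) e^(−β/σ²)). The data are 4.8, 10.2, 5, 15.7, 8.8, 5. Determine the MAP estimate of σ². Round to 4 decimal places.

Sum of squared deviations about the known mean: SS = (4.8−10)² + (10.2−10)² + (5−10)² + (15.7−10)² + (8.8−10)² + (5−10)² = 111.01.
The Normal likelihood contributes (σ²)^(−n/2) exp(−SS/(2σ²)), so the posterior is Inverse-Gamma(α + n/2, β + SS/2) = Inverse-Gamma(10, 66.505).
The mode of Inverse-Gamma(a, b) is b/(a+1) = 66.505/11 ≈ 6.0459.

σ̂²_MAP = 6.0459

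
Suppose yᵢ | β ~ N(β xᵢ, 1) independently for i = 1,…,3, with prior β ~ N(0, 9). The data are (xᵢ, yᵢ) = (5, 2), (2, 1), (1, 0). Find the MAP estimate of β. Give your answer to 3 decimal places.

log p(β | y) = −Σ(yᵢ − βxᵢ)²/(2·1) − β²/(2·9) + const.
Setting the derivative to zero: Σxᵢ(yᵢ − βxᵢ)/1 − β/9 = 0, so β = Σxᵢyᵢ / (Σxᵢ² + σ²/τ²).
Σxᵢyᵢ = 5·2 + 2·1 + 1·0 = 12; Σxᵢ² = 30; σ²/τ² = 1/9.
β̂_MAP = 12 / (30 + 1/9) = 12/(271/9) = 108/271 ≈ 0.399.

β̂_MAP = 0.399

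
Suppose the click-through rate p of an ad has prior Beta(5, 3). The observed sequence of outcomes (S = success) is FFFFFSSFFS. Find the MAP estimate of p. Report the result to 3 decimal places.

p̂_MAP = 0.438

Prior: Beta(5, 3).
Data: 3 successes in 10 trials (from the sequence). The binomial likelihood contributes p^3(1−p)^7, so the posterior is Beta(5+3, 3+7) = Beta(8, 10).
For Beta(a, b) with a, b > 1 the mode is (a−1)/(a+b−2) = 7/16 ≈ 0.438.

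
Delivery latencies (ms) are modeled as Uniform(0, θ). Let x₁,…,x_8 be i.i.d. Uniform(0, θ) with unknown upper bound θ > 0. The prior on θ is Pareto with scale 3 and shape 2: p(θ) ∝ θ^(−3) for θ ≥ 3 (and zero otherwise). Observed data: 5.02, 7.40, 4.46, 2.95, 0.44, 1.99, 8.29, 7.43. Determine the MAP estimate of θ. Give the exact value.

θ̂_MAP = 8.29

The Uniform(0, θ) likelihood is θ^(−n) for θ ≥ max(xᵢ), zero otherwise. Here max(xᵢ) = 8.29.
Posterior ∝ θ^(−3) · θ^(−8) = θ^(−11) on θ ≥ max(3, 8.29) = 8.29.
This density is strictly decreasing in θ, so the posterior mode lies at the lower boundary of the support.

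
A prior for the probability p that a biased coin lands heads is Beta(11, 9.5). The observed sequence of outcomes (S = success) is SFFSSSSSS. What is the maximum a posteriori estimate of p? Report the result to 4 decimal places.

p̂_MAP = 0.6182

Prior: Beta(11, 9.5).
Data: 7 successes in 9 trials (from the sequence). The binomial likelihood contributes p^7(1−p)^2, so the posterior is Beta(11+7, 9.5+2) = Beta(18, 11.5).
For Beta(a, b) with a, b > 1 the mode is (a−1)/(a+b−2) = 17/27.5 ≈ 0.6182.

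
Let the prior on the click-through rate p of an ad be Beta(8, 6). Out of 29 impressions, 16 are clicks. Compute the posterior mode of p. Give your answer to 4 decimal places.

Prior: Beta(8, 6).
Data: 16 successes in 29 trials. The binomial likelihood contributes p^16(1−p)^13, so the posterior is Beta(8+16, 6+13) = Beta(24, 19).
For Beta(a, b) with a, b > 1 the mode is (a−1)/(a+b−2) = 23/41 ≈ 0.5610.

p̂_MAP = 0.5610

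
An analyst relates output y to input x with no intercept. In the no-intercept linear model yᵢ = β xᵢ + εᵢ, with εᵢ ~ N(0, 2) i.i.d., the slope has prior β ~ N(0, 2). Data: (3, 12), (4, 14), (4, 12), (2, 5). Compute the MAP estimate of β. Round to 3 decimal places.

β̂_MAP = 3.261

log p(β | y) = −Σ(yᵢ − βxᵢ)²/(2·2) − β²/(2·2) + const.
Setting the derivative to zero: Σxᵢ(yᵢ − βxᵢ)/2 − β/2 = 0, so β = Σxᵢyᵢ / (Σxᵢ² + σ²/τ²).
Σxᵢyᵢ = 3·12 + 4·14 + 4·12 + 2·5 = 150; Σxᵢ² = 45; σ²/τ² = 1.
β̂_MAP = 150 / (45 + 1) = 150/46 ≈ 3.261.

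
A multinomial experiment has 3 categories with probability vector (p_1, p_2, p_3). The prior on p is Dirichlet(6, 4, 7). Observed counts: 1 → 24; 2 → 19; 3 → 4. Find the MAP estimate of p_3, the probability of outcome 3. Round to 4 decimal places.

The posterior is Dirichlet(αᵢ + nᵢ) = Dirichlet(30, 23, 11).
For a Dirichlet(a₁,…,a_K) with all aᵢ > 1, the mode has j-th component (aⱼ − 1)/(Σaᵢ − K).
Here Σaᵢ = 64 and K = 3, so p_3 = (11 − 1)/(64 − 3) = 10/61 ≈ 0.1639.

MAP estimate: 0.1639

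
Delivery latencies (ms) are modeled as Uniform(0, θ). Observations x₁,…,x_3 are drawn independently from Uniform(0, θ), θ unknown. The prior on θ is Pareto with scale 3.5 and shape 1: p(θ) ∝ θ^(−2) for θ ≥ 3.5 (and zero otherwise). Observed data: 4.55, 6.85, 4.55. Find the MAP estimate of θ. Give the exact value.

θ̂_MAP = 6.85

The Uniform(0, θ) likelihood is θ^(−n) for θ ≥ max(xᵢ), zero otherwise. Here max(xᵢ) = 6.85.
Posterior ∝ θ^(−2) · θ^(−3) = θ^(−5) on θ ≥ max(3.5, 6.85) = 6.85.
This density is strictly decreasing in θ, so the posterior mode lies at the lower boundary of the support.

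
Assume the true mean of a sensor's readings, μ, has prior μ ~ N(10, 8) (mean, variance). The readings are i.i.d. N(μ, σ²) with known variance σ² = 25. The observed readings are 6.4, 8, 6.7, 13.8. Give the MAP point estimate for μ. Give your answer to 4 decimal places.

μ̂_MAP = 9.2842

n = 4; x̄ = (6.4 + 8 + 6.7 + 13.8)/4 = 34.9/4 = 8.725.
For a Normal prior and Normal likelihood with known variance, the posterior is Normal; its mode equals its mean, the precision-weighted average.
Prior precision 1/σ₀² = 1/8 = 0.125; data precision n/σ² = 4/25 = 0.16.
μ̂ = (0.125·10 + 0.16·8.725) / (0.125 + 0.16) = 2.646/0.285 = 882/95 ≈ 9.2842.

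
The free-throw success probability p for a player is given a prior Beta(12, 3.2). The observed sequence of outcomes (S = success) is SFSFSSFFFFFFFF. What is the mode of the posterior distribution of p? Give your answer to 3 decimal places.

p̂_MAP = 0.551

Prior: Beta(12, 3.2).
Data: 4 successes in 14 trials (from the sequence). The binomial likelihood contributes p^4(1−p)^10, so the posterior is Beta(12+4, 3.2+10) = Beta(16, 13.2).
For Beta(a, b) with a, b > 1 the mode is (a−1)/(a+b−2) = 15/27.2 ≈ 0.551.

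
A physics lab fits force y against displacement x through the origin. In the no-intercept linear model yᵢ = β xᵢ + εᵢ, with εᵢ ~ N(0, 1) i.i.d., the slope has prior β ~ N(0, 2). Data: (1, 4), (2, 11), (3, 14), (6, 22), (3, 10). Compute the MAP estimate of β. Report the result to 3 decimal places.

β̂_MAP = 3.866

log p(β | y) = −Σ(yᵢ − βxᵢ)²/(2·1) − β²/(2·2) + const.
Setting the derivative to zero: Σxᵢ(yᵢ − βxᵢ)/1 − β/2 = 0, so β = Σxᵢyᵢ / (Σxᵢ² + σ²/τ²).
Σxᵢyᵢ = 1·4 + 2·11 + 3·14 + 6·22 + 3·10 = 230; Σxᵢ² = 59; σ²/τ² = 0.5.
β̂_MAP = 230 / (59 + 0.5) = 230/59.5 ≈ 3.866.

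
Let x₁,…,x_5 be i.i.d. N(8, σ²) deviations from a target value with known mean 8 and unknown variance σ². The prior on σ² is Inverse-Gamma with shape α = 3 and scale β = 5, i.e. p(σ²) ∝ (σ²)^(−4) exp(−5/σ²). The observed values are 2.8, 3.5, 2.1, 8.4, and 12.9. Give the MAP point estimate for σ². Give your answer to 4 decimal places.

Sum of squared deviations about the known mean: SS = (2.8−8)² + (3.5−8)² + (2.1−8)² + (8.4−8)² + (12.9−8)² = 106.27.
The Normal likelihood contributes (σ²)^(−n/2) exp(−SS/(2σ²)), so the posterior is Inverse-Gamma(α + n/2, β + SS/2) = Inverse-Gamma(5.5, 58.135).
The mode of Inverse-Gamma(a, b) is b/(a+1) = 58.135/6.5 ≈ 8.9438.

σ̂²_MAP = 8.9438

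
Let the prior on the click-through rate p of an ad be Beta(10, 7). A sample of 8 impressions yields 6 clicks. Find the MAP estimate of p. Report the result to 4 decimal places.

p̂_MAP = 0.6522

Prior: Beta(10, 7).
Data: 6 successes in 8 trials. The binomial likelihood contributes p^6(1−p)^2, so the posterior is Beta(10+6, 7+2) = Beta(16, 9).
For Beta(a, b) with a, b > 1 the mode is (a−1)/(a+b−2) = 15/23 ≈ 0.6522.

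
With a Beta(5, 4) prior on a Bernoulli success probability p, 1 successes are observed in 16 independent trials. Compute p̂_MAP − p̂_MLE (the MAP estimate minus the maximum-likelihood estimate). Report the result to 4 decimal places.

Posterior is Beta(6, 19); MAP = (6−1)/(25−2) = 5/23 ≈ 0.21739.
MLE ignores the prior: p̂_MLE = k/n = 1/16 ≈ 0.06250.
Difference = 5/23 − 1/16 = 57/368 ≈ 0.1549.

MAP − MLE = 0.1549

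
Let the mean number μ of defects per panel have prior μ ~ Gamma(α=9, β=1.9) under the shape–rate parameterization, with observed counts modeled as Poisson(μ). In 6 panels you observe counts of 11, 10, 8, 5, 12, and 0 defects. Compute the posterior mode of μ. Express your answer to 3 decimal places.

μ̂_MAP = 6.835

Σxᵢ = 11+10+8+5+12+0 = 46, with n = 6.
Posterior ∝ μ^8e^(−1.9μ) · μ^46e^(−6μ) = μ^54e^(−7.9μ), i.e. Gamma(shape=55, rate=7.9).
The mode of a Gamma(a, b) with a ≥ 1 (shape–rate) is (a−1)/b = 54/7.9 ≈ 6.835.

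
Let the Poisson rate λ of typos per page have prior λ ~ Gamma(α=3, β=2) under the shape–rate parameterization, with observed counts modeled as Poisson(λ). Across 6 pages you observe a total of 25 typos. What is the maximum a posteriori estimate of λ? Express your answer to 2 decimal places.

λ̂_MAP = 3.38

Σxᵢ = 25, n = 6.
Posterior ∝ λ^2e^(−2λ) · λ^25e^(−6λ) = λ^27e^(−8λ), i.e. Gamma(shape=28, rate=8).
The mode of a Gamma(a, b) with a ≥ 1 (shape–rate) is (a−1)/b = 27/8 ≈ 3.38.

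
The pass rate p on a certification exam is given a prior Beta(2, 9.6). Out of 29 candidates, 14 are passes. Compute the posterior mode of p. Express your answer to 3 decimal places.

Prior: Beta(2, 9.6).
Data: 14 successes in 29 trials. The binomial likelihood contributes p^14(1−p)^15, so the posterior is Beta(2+14, 9.6+15) = Beta(16, 24.6).
For Beta(a, b) with a, b > 1 the mode is (a−1)/(a+b−2) = 15/38.6 ≈ 0.389.

p̂_MAP = 0.389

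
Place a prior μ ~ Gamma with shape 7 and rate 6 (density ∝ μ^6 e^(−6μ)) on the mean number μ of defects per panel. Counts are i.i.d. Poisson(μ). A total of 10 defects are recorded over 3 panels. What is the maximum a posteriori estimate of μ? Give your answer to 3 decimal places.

μ̂_MAP = 1.778

Σxᵢ = 10, n = 3.
Posterior ∝ μ^6e^(−6μ) · μ^10e^(−3μ) = μ^16e^(−9μ), i.e. Gamma(shape=17, rate=9).
The mode of a Gamma(a, b) with a ≥ 1 (shape–rate) is (a−1)/b = 16/9 ≈ 1.778.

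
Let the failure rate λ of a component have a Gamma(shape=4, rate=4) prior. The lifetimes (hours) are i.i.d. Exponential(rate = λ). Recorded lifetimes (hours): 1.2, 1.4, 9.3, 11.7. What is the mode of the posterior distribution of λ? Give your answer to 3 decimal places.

The Exponential(rate=λ) likelihood is ∝ λ^n e^(−λΣtᵢ). Here n = 4 and Σtᵢ = 1.2 + 1.4 + 9.3 + 11.7 = 23.6.
Posterior ∝ λ^3e^(−4λ) · λ^4e^(−23.6λ) = λ^7e^(−27.6λ), i.e. Gamma(8, 27.6).
Mode = (a−1)/b = 7/27.6 ≈ 0.254.

λ̂_MAP = 0.254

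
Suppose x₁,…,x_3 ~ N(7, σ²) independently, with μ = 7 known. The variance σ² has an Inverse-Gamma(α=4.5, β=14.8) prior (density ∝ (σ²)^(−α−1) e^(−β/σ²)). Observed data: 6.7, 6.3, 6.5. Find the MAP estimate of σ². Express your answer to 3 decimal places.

σ̂²_MAP = 2.174

Sum of squared deviations about the known mean: SS = (6.7−7)² + (6.3−7)² + (6.5−7)² = 0.83.
The Normal likelihood contributes (σ²)^(−n/2) exp(−SS/(2σ²)), so the posterior is Inverse-Gamma(α + n/2, β + SS/2) = Inverse-Gamma(6, 15.215).
The mode of Inverse-Gamma(a, b) is b/(a+1) = 15.215/7 ≈ 2.174.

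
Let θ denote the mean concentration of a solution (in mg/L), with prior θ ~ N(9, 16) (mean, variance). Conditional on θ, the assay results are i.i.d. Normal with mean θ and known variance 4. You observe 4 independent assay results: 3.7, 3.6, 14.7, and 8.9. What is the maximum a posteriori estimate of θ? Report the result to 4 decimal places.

n = 4; x̄ = (3.7 + 3.6 + 14.7 + 8.9)/4 = 30.9/4 = 7.725.
For a Normal prior and Normal likelihood with known variance, the posterior is Normal; its mode equals its mean, the precision-weighted average.
Prior precision 1/σ₀² = 1/16 = 0.0625; data precision n/σ² = 4/4 = 1.
θ̂ = (0.0625·9 + 1·7.725) / (0.0625 + 1) = 8.2875/1.0625 = 7.8000.

θ̂_MAP = 7.8000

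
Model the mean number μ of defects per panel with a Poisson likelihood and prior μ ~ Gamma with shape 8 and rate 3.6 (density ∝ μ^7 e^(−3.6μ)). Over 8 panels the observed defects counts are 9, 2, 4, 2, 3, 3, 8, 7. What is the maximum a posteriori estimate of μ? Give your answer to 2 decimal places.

μ̂_MAP = 3.88

Σxᵢ = 9+2+4+2+3+3+8+7 = 38, with n = 8.
Posterior ∝ μ^7e^(−3.6μ) · μ^38e^(−8μ) = μ^45e^(−11.6μ), i.e. Gamma(shape=46, rate=11.6).
The mode of a Gamma(a, b) with a ≥ 1 (shape–rate) is (a−1)/b = 45/11.6 ≈ 3.88.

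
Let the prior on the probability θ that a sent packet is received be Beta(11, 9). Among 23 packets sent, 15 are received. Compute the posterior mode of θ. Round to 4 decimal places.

θ̂_MAP = 0.6098

Prior: Beta(11, 9).
Data: 15 successes in 23 trials. The binomial likelihood contributes θ^15(1−θ)^8, so the posterior is Beta(11+15, 9+8) = Beta(26, 17).
For Beta(a, b) with a, b > 1 the mode is (a−1)/(a+b−2) = 25/41 ≈ 0.6098.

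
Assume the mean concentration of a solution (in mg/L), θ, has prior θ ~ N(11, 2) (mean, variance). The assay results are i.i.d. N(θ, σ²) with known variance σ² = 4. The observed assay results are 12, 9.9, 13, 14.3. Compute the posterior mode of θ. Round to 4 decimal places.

n = 4; x̄ = (12 + 9.9 + 13 + 14.3)/4 = 49.2/4 = 12.3.
For a Normal prior and Normal likelihood with known variance, the posterior is Normal; its mode equals its mean, the precision-weighted average.
Prior precision 1/σ₀² = 1/2 = 0.5; data precision n/σ² = 4/4 = 1.
θ̂ = (0.5·11 + 1·12.3) / (0.5 + 1) = 17.8/1.5 = 178/15 ≈ 11.8667.

θ̂_MAP = 11.8667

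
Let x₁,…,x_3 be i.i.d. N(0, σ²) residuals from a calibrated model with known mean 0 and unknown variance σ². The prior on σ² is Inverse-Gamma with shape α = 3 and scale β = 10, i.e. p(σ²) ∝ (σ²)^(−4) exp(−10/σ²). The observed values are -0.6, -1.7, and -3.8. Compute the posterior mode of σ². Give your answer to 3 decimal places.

σ̂²_MAP = 3.426

Sum of squared deviations about the known mean: SS = (-0.6−0)² + (-1.7−0)² + (-3.8−0)² = 17.69.
The Normal likelihood contributes (σ²)^(−n/2) exp(−SS/(2σ²)), so the posterior is Inverse-Gamma(α + n/2, β + SS/2) = Inverse-Gamma(4.5, 18.845).
The mode of Inverse-Gamma(a, b) is b/(a+1) = 18.845/5.5 ≈ 3.426.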